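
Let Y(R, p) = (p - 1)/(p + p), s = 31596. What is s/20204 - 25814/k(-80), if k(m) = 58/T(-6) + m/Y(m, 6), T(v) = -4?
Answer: 264035315/2086063 ≈ 126.57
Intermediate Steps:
Y(R, p) = (-1 + p)/(2*p) (Y(R, p) = (-1 + p)/((2*p)) = (-1 + p)*(1/(2*p)) = (-1 + p)/(2*p))
k(m) = -29/2 + 12*m/5 (k(m) = 58/(-4) + m/(((1/2)*(-1 + 6)/6)) = 58*(-1/4) + m/(((1/2)*(1/6)*5)) = -29/2 + m/(5/12) = -29/2 + m*(12/5) = -29/2 + 12*m/5)
s/20204 - 25814/k(-80) = 31596/20204 - 25814/(-29/2 + (12/5)*(-80)) = 31596*(1/20204) - 25814/(-29/2 - 192) = 7899/5051 - 25814/(-413/2) = 7899/5051 - 25814*(-2/413) = 7899/5051 + 51628/413 = 264035315/2086063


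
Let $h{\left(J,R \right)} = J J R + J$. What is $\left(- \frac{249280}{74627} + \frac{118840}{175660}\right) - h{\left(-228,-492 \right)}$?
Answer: $\frac{16763993708846390}{655448941} \approx 2.5576 \cdot 10^{7}$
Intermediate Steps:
$h{\left(J,R \right)} = J + R J^{2}$ ($h{\left(J,R \right)} = J^{2} R + J = R J^{2} + J = J + R J^{2}$)
$\left(- \frac{249280}{74627} + \frac{118840}{175660}\right) - h{\left(-228,-492 \right)} = \left(- \frac{249280}{74627} + \frac{118840}{175660}\right) - - 228 \left(1 - -112176\right) = \left(\left(-249280\right) \frac{1}{74627} + 118840 \cdot \frac{1}{175660}\right) - - 228 \left(1 + 112176\right) = \left(- \frac{249280}{74627} + \frac{5942}{8783}\right) - \left(-228\right) 112177 = - \frac{1745992606}{655448941} - -25576356 = - \frac{1745992606}{655448941} + 25576356 = \frac{16763993708846390}{655448941}$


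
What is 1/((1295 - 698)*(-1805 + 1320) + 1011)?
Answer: -1/288534 ≈ -3.4658e-6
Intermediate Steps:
1/((1295 - 698)*(-1805 + 1320) + 1011) = 1/(597*(-485) + 1011) = 1/(-289545 + 1011) = 1/(-288534) = -1/288534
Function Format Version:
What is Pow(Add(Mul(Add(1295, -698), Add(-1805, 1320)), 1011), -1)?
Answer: Rational(-1, 288534) ≈ -3.4658e-6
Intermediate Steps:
Pow(Add(Mul(Add(1295, -698), Add(-1805, 1320)), 1011), -1) = Pow(Add(Mul(597, -485), 1011), -1) = Pow(Add(-289545, 1011), -1) = Pow(-288534, -1) = Rational(-1, 288534)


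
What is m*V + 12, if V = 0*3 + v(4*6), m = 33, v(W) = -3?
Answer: -87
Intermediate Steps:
V = -3 (V = 0*3 - 3 = 0 - 3 = -3)
m*V + 12 = 33*(-3) + 12 = -99 + 12 = -87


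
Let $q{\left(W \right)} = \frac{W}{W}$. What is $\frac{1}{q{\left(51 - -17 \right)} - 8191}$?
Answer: $- \frac{1}{8190} \approx -0.0001221$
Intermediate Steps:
$q{\left(W \right)} = 1$
$\frac{1}{q{\left(51 - -17 \right)} - 8191} = \frac{1}{1 - 8191} = \frac{1}{-8190} = - \frac{1}{8190}$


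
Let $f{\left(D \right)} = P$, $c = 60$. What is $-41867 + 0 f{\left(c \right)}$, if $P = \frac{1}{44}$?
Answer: $-41867$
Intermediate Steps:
$P = \frac{1}{44} \approx 0.022727$
$f{\left(D \right)} = \frac{1}{44}$
$-41867 + 0 f{\left(c \right)} = -41867 + 0 \cdot \frac{1}{44} = -41867 + 0 = -41867$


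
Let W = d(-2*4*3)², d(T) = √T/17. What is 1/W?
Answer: -289/24 ≈ -12.042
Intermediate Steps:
d(T) = √T/17
W = -24/289 (W = (√(-2*4*3)/17)² = (√(-8*3)/17)² = (√(-24)/17)² = ((2*I*√6)/17)² = (2*I*√6/17)² = -24/289 ≈ -0.083045)
1/W = 1/(-24/289) = -289/24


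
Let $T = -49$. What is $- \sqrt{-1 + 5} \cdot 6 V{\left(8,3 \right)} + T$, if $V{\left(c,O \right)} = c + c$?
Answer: $-241$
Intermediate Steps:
$V{\left(c,O \right)} = 2 c$
$- \sqrt{-1 + 5} \cdot 6 V{\left(8,3 \right)} + T = - \sqrt{-1 + 5} \cdot 6 \cdot 2 \cdot 8 - 49 = - \sqrt{4} \cdot 6 \cdot 16 - 49 = \left(-1\right) 2 \cdot 6 \cdot 16 - 49 = \left(-2\right) 6 \cdot 16 - 49 = \left(-12\right) 16 - 49 = -192 - 49 = -241$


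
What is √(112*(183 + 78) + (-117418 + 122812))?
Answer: √34626 ≈ 186.08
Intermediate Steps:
√(112*(183 + 78) + (-117418 + 122812)) = √(112*261 + 5394) = √(29232 + 5394) = √34626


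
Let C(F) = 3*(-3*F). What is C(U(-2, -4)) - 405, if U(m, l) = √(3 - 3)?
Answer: -405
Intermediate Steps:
U(m, l) = 0 (U(m, l) = √0 = 0)
C(F) = -9*F
C(U(-2, -4)) - 405 = -9*0 - 405 = 0 - 405 = -405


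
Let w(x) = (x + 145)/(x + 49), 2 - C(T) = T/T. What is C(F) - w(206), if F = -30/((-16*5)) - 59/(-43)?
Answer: -32/85 ≈ -0.37647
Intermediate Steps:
F = 601/344 (F = -30/(-80) - 59*(-1/43) = -30*(-1/80) + 59/43 = 3/8 + 59/43 = 601/344 ≈ 1.7471)
C(T) = 1 (C(T) = 2 - T/T = 2 - 1*1 = 2 - 1 = 1)
w(x) = (145 + x)/(49 + x)
C(F) - w(206) = 1 - (145 + 206)/(49 + 206) = 1 - 351/255 = 1 - 1*117/85 = 1 - 117/85 = -32/85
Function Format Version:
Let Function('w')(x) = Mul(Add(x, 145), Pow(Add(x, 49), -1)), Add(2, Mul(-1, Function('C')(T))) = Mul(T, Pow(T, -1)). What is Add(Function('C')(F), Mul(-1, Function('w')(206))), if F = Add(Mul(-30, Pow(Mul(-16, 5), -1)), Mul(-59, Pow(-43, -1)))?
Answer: Rational(-32, 85) ≈ -0.37647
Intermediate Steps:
F = Rational(601, 344) (F = Add(Mul(-30, Pow(-80, -1)), Mul(-59, Rational(-1, 43))) = Add(Mul(-30, Rational(-1, 80)), Rational(59, 43)) = Add(Rational(3, 8), Rational(59, 43)) = Rational(601, 344) ≈ 1.7471)
Function('C')(T) = 1 (Function('C')(T) = Add(2, Mul(-1, Mul(T, Pow(T, -1)))) = Add(2, Mul(-1, 1)) = Add(2, -1) = 1)
Function('w')(x) = Mul(Pow(Add(49, x), -1), Add(145, x)) (Function('w')(x) = Mul(Add(145, x), Pow(Add(49, x), -1)) = Mul(Pow(Add(49, x), -1), Add(145, x)))
Add(Function('C')(F), Mul(-1, Function('w')(206))) = Add(1, Mul(-1, Mul(Pow(Add(49, 206), -1), Add(145, 206)))) = Add(1, Mul(-1, Mul(Pow(255, -1), 351))) = Add(1, Mul(-1, Mul(Rational(1, 255), 351))) = Add(1, Mul(-1, Rational(117, 85))) = Add(1, Rational(-117, 85)) = Rational(-32, 85)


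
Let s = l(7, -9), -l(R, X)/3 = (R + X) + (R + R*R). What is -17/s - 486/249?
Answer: -24833/13446 ≈ -1.8469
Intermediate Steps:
l(R, X) = -6*R - 3*X - 3*R² (l(R, X) = -3*((R + X) + (R + R*R)) = -3*((R + X) + (R + R²)) = -3*(X + R² + 2*R) = -6*R - 3*X - 3*R²)
s = -162 (s = -6*7 - 3*(-9) - 3*7² = -42 + 27 - 3*49 = -42 + 27 - 147 = -162)
-17/s - 486/249 = -17/(-162) - 486/249 = -17*(-1/162) - 486*1/249 = 17/162 - 162/83 = -24833/13446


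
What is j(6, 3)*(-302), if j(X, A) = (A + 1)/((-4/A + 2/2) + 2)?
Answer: -3624/5 ≈ -724.80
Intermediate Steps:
j(X, A) = (1 + A)/(3 - 4/A) (j(X, A) = (1 + A)/((-4/A + 2*(½)) + 2) = (1 + A)/((-4/A + 1) + 2) = (1 + A)/((1 - 4/A) + 2) = (1 + A)/(3 - 4/A))
j(6, 3)*(-302) = (3*(1 + 3)/(-4 + 3*3))*(-302) = (3*4/(-4 + 9))*(-302) = (3*4/5)*(-302) = (3*(⅕)*4)*(-302) = (12/5)*(-302) = -3624/5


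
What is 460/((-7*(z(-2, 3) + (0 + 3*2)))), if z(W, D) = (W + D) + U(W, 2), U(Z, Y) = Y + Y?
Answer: -460/77 ≈ -5.9740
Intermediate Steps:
U(Z, Y) = 2*Y
z(W, D) = 4 + D + W (z(W, D) = (W + D) + 2*2 = (D + W) + 4 = 4 + D + W)
460/((-7*(z(-2, 3) + (0 + 3*2)))) = 460/((-7*((4 + 3 - 2) + (0 + 3*2)))) = 460/((-7*(5 + (0 + 6)))) = 460/((-7*(5 + 6))) = 460/((-7*11)) = 460/(-77) = 460*(-1/77) = -460/77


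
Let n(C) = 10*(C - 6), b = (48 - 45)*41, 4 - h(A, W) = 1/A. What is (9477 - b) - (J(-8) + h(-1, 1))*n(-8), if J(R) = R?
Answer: 8934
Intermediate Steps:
h(A, W) = 4 - 1/A
b = 123 (b = 3*41 = 123)
n(C) = -60 + 10*C (n(C) = 10*(-6 + C) = -60 + 10*C)
(9477 - b) - (J(-8) + h(-1, 1))*n(-8) = (9477 - 1*123) - (-8 + (4 - 1/(-1)))*(-60 + 10*(-8)) = (9477 - 123) - (-8 + (4 - 1*(-1)))*(-60 - 80) = 9354 - (-8 + (4 + 1))*(-140) = 9354 - (-8 + 5)*(-140) = 9354 - (-3)*(-140) = 9354 - 1*420 = 9354 - 420 = 8934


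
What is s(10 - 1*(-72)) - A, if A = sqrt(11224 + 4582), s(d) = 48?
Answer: 48 - sqrt(15806) ≈ -77.722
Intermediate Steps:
A = sqrt(15806) ≈ 125.72
s(10 - 1*(-72)) - A = 48 - sqrt(15806)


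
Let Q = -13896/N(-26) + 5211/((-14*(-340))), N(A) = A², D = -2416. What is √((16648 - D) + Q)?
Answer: √18231024409010/30940 ≈ 138.00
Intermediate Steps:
Q = -15655581/804440 (Q = -13896/((-26)²) + 5211/((-14*(-340))) = -13896/676 + 5211/4760 = -13896*1/676 + 5211*(1/4760) = -3474/169 + 5211/4760 = -15655581/804440 ≈ -19.461)
√((16648 - D) + Q) = √((16648 - 1*(-2416)) - 15655581/804440) = √((16648 + 2416) - 15655581/804440) = √(19064 - 15655581/804440) = √(15320188579/804440) = √18231024409010/30940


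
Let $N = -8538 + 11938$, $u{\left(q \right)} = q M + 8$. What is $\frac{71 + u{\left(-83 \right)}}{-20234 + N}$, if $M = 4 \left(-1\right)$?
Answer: $- \frac{411}{16834} \approx -0.024415$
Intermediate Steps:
$M = -4$
$u{\left(q \right)} = 8 - 4 q$ ($u{\left(q \right)} = q \left(-4\right) + 8 = - 4 q + 8 = 8 - 4 q$)
$N = 3400$
$\frac{71 + u{\left(-83 \right)}}{-20234 + N} = \frac{71 + \left(8 - -332\right)}{-20234 + 3400} = \frac{71 + \left(8 + 332\right)}{-16834} = \left(71 + 340\right) \left(- \frac{1}{16834}\right) = 411 \left(- \frac{1}{16834}\right) = - \frac{411}{16834}$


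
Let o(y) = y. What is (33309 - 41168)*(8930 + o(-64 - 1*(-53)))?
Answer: -70094421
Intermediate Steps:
(33309 - 41168)*(8930 + o(-64 - 1*(-53))) = (33309 - 41168)*(8930 + (-64 - 1*(-53))) = -7859*(8930 + (-64 + 53)) = -7859*(8930 - 11) = -7859*8919 = -70094421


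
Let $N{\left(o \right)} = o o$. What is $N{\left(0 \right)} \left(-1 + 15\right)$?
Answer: $0$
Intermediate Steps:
$N{\left(o \right)} = o^{2}$
$N{\left(0 \right)} \left(-1 + 15\right) = 0^{2} \left(-1 + 15\right) = 0 \cdot 14 = 0$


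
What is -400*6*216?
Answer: -518400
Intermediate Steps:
-400*6*216 = -80*30*216 = -2400*216 = -518400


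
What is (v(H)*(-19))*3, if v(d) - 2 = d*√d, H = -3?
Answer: -114 + 171*I*√3 ≈ -114.0 + 296.18*I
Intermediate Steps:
v(d) = 2 + d^(3/2) (v(d) = 2 + d*√d = 2 + d^(3/2))
(v(H)*(-19))*3 = ((2 + (-3)^(3/2))*(-19))*3 = ((2 - 3*I*√3)*(-19))*3 = (-38 + 57*I*√3)*3 = -114 + 171*I*√3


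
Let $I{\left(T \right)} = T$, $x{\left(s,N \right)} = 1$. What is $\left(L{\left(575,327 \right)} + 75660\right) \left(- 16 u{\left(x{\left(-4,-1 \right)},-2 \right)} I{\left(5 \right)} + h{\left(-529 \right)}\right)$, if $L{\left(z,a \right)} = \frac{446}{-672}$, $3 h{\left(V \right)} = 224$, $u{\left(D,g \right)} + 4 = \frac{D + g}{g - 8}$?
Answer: $\frac{3686122865}{126} \approx 2.9255 \cdot 10^{7}$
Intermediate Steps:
$u{\left(D,g \right)} = -4 + \frac{D + g}{-8 + g}$ ($u{\left(D,g \right)} = -4 + \frac{D + g}{g - 8} = -4 + \frac{D + g}{-8 + g}$)
$h{\left(V \right)} = \frac{224}{3}$ ($h{\left(V \right)} = \frac{1}{3} \cdot 224 = \frac{224}{3}$)
$L{\left(z,a \right)} = - \frac{223}{336}$ ($L{\left(z,a \right)} = 446 \left(- \frac{1}{672}\right) = - \frac{223}{336}$)
$\left(L{\left(575,327 \right)} + 75660\right) \left(- 16 u{\left(x{\left(-4,-1 \right)},-2 \right)} I{\left(5 \right)} + h{\left(-529 \right)}\right) = \left(- \frac{223}{336} + 75660\right) \left(- 16 \frac{32 + 1 - -6}{-8 - 2} \cdot 5 + \frac{224}{3}\right) = \frac{25421537 \left(- 16 \frac{32 + 1 + 6}{-10} \cdot 5 + \frac{224}{3}\right)}{336} = \frac{25421537 \left(- 16 \left(\left(- \frac{1}{10}\right) 39\right) 5 + \frac{224}{3}\right)}{336} = \frac{25421537 \left(\left(-16\right) \left(- \frac{39}{10}\right) 5 + \frac{224}{3}\right)}{336} = \frac{25421537 \left(\frac{312}{5} \cdot 5 + \frac{224}{3}\right)}{336} = \frac{25421537 \left(312 + \frac{224}{3}\right)}{336} = \frac{25421537}{336} \cdot \frac{1160}{3} = \frac{3686122865}{126}$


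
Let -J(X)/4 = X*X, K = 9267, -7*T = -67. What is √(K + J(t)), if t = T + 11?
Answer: √371139/7 ≈ 87.030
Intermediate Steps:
T = 67/7 (T = -⅐*(-67) = 67/7 ≈ 9.5714)
t = 144/7 (t = 67/7 + 11 = 144/7 ≈ 20.571)
J(X) = -4*X² (J(X) = -4*X*X = -4*X²)
√(K + J(t)) = √(9267 - 4*(144/7)²) = √(9267 - 4*20736/49) = √(9267 - 82944/49) = √(371139/49) = √371139/7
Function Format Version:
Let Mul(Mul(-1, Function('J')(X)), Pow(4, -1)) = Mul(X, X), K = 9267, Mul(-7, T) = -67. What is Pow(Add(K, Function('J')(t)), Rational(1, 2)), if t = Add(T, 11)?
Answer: Mul(Rational(1, 7), Pow(371139, Rational(1, 2))) ≈ 87.030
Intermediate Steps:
T = Rational(67, 7) (T = Mul(Rational(-1, 7), -67) = Rational(67, 7) ≈ 9.5714)
t = Rational(144, 7) (t = Add(Rational(67, 7), 11) = Rational(144, 7) ≈ 20.571)
Function('J')(X) = Mul(-4, Pow(X, 2)) (Function('J')(X) = Mul(-4, Mul(X, X)) = Mul(-4, Pow(X, 2)))
Pow(Add(K, Function('J')(t)), Rational(1, 2)) = Pow(Add(9267, Mul(-4, Pow(Rational(144, 7), 2))), Rational(1, 2)) = Pow(Add(9267, Mul(-4, Rational(20736, 49))), Rational(1, 2)) = Pow(Add(9267, Rational(-82944, 49)), Rational(1, 2)) = Pow(Rational(371139, 49), Rational(1, 2)) = Mul(Rational(1, 7), Pow(371139, Rational(1, 2)))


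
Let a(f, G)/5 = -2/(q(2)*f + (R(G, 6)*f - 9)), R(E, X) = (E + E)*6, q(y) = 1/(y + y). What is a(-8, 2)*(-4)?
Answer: -40/203 ≈ -0.19704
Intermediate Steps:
q(y) = 1/(2*y)
R(E, X) = 12*E (R(E, X) = (2*E)*6 = 12*E)
a(f, G) = -10/(-9 + f/4 + 12*G*f) (a(f, G) = 5*(-2/(((½)/2)*f + ((12*G)*f - 9))) = 5*(-2/(((½)*(½))*f + (12*G*f - 9))) = 5*(-2/(f/4 + (-9 + 12*G*f))) = 5*(-2/(-9 + f/4 + 12*G*f)) = -10/(-9 + f/4 + 12*G*f))
a(-8, 2)*(-4) = -40/(-36 - 8 + 48*2*(-8))*(-4) = -40/(-36 - 8 - 768)*(-4) = -40/(-812)*(-4) = -40*(-1/812)*(-4) = (10/203)*(-4) = -40/203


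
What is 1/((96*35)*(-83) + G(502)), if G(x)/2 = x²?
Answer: 1/225128 ≈ 4.4419e-6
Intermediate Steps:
G(x) = 2*x²
1/((96*35)*(-83) + G(502)) = 1/((96*35)*(-83) + 2*502²) = 1/(3360*(-83) + 2*252004) = 1/(-278880 + 504008) = 1/225128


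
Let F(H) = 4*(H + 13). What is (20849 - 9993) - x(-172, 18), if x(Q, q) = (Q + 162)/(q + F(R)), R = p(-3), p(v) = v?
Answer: 314829/29 ≈ 10856.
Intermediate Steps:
R = -3
F(H) = 52 + 4*H (F(H) = 4*(13 + H) = 52 + 4*H)
x(Q, q) = (162 + Q)/(40 + q) (x(Q, q) = (Q + 162)/(q + (52 + 4*(-3))) = (162 + Q)/(q + (52 - 12)) = (162 + Q)/(q + 40) = (162 + Q)/(40 + q))
(20849 - 9993) - x(-172, 18) = (20849 - 9993) - (162 - 172)/(40 + 18) = 10856 - (-10)/58 = 10856 - 1*(-5/29) = 10856 + 5/29 = 314829/29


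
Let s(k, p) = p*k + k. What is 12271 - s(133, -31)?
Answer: 16261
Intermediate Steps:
s(k, p) = k + k*p (s(k, p) = k*p + k = k + k*p)
12271 - s(133, -31) = 12271 - 133*(1 - 31) = 12271 - 133*(-30) = 12271 - 1*(-3990) = 12271 + 3990 = 16261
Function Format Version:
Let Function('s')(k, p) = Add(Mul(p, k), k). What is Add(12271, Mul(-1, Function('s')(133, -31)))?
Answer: 16261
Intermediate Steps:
Function('s')(k, p) = Add(k, Mul(k, p)) (Function('s')(k, p) = Add(Mul(k, p), k) = Add(k, Mul(k, p)))
Add(12271, Mul(-1, Function('s')(133, -31))) = Add(12271, Mul(-1, Mul(133, Add(1, -31)))) = Add(12271, Mul(-1, Mul(133, -30))) = Add(12271, Mul(-1, -3990)) = Add(12271, 3990) = 16261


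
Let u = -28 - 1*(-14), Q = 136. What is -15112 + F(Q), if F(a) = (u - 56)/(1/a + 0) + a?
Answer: -24496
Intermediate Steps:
u = -14 (u = -28 + 14 = -14)
F(a) = -69*a (F(a) = (-14 - 56)/(1/a + 0) + a = -70*a + a = -69*a)
-15112 + F(Q) = -15112 - 69*136 = -15112 - 9384 = -24496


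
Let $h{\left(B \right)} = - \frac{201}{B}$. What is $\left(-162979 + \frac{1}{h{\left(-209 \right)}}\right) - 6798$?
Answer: $- \frac{34124968}{201} \approx -1.6978 \cdot 10^{5}$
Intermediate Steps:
$\left(-162979 + \frac{1}{h{\left(-209 \right)}}\right) - 6798 = \left(-162979 + \frac{1}{\left(-201\right) \frac{1}{-209}}\right) - 6798 = \left(-162979 + \frac{1}{\left(-201\right) \left(- \frac{1}{209}\right)}\right) - 6798 = \left(-162979 + \frac{1}{\frac{201}{209}}\right) - 6798 = \left(-162979 + \frac{209}{201}\right) - 6798 = - \frac{32758570}{201} - 6798 = - \frac{34124968}{201}$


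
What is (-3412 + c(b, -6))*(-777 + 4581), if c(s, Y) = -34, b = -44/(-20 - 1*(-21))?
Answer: -13108584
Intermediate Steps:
b = -44 (b = -44/(-20 + 21) = -44/1 = -44*1 = -44)
(-3412 + c(b, -6))*(-777 + 4581) = (-3412 - 34)*(-777 + 4581) = -3446*3804 = -13108584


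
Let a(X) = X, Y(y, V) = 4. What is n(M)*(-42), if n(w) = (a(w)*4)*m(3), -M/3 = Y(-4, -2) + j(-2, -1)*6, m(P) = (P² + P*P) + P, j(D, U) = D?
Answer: -84672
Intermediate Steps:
m(P) = P + 2*P² (m(P) = (P² + P²) + P = 2*P² + P = P + 2*P²)
M = 24 (M = -3*(4 - 2*6) = -3*(4 - 12) = -3*(-8) = 24)
n(w) = 84*w (n(w) = (w*4)*(3*(1 + 2*3)) = (4*w)*(3*(1 + 6)) = (4*w)*(3*7) = (4*w)*21 = 84*w)
n(M)*(-42) = (84*24)*(-42) = 2016*(-42) = -84672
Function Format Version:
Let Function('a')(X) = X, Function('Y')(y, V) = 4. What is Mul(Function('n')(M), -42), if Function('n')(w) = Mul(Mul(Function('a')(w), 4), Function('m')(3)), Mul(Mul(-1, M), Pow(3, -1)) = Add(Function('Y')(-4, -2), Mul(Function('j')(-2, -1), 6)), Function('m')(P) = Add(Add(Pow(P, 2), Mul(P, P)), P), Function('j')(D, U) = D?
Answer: -84672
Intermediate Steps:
Function('m')(P) = Add(P, Mul(2, Pow(P, 2))) (Function('m')(P) = Add(Add(Pow(P, 2), Pow(P, 2)), P) = Add(Mul(2, Pow(P, 2)), P) = Add(P, Mul(2, Pow(P, 2))))
M = 24 (M = Mul(-3, Add(4, Mul(-2, 6))) = Mul(-3, Add(4, -12)) = Mul(-3, -8) = 24)
Function('n')(w) = Mul(84, w) (Function('n')(w) = Mul(Mul(w, 4), Mul(3, Add(1, Mul(2, 3)))) = Mul(Mul(4, w), Mul(3, Add(1, 6))) = Mul(Mul(4, w), Mul(3, 7)) = Mul(Mul(4, w), 21) = Mul(84, w))
Mul(Function('n')(M), -42) = Mul(Mul(84, 24), -42) = Mul(2016, -42) = -84672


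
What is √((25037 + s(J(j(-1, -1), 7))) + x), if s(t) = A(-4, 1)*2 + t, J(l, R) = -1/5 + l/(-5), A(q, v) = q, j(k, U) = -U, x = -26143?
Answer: 2*I*√6965/5 ≈ 33.383*I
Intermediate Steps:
J(l, R) = -⅕ - l/5 (J(l, R) = -1*⅕ + l*(-⅕) = -⅕ - l/5)
s(t) = -8 + t (s(t) = -4*2 + t = -8 + t)
√((25037 + s(J(j(-1, -1), 7))) + x) = √((25037 + (-8 + (-⅕ - (-1)*(-1)/5))) - 26143) = √((25037 + (-8 + (-⅕ - ⅕*1))) - 26143) = √((25037 + (-8 + (-⅕ - ⅕))) - 26143) = √((25037 + (-8 - ⅖)) - 26143) = √((25037 - 42/5) - 26143) = √(125143/5 - 26143) = √(-5572/5) = 2*I*√6965/5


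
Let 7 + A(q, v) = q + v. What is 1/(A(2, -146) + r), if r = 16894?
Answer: 1/16743 ≈ 5.9726e-5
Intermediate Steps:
A(q, v) = -7 + q + v (A(q, v) = -7 + (q + v) = -7 + q + v)
1/(A(2, -146) + r) = 1/((-7 + 2 - 146) + 16894) = 1/(-151 + 16894) = 1/16743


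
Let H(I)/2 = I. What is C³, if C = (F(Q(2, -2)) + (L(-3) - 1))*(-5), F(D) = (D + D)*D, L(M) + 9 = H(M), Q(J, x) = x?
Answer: 64000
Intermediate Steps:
H(I) = 2*I
L(M) = -9 + 2*M
F(D) = 2*D² (F(D) = (2*D)*D = 2*D²)
C = 40 (C = (2*(-2)² + ((-9 + 2*(-3)) - 1))*(-5) = (2*4 + ((-9 - 6) - 1))*(-5) = (8 + (-15 - 1))*(-5) = (8 - 16)*(-5) = -8*(-5) = 40)
C³ = 40³ = 64000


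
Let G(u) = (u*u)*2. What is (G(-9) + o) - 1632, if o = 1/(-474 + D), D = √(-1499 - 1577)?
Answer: -167397957/113876 - I*√769/113876 ≈ -1470.0 - 0.00024352*I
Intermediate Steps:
D = 2*I*√769 (D = √(-3076) = 2*I*√769 ≈ 55.462*I)
G(u) = 2*u² (G(u) = u²*2 = 2*u²)
o = 1/(-474 + 2*I*√769) ≈ -0.0020812 - 0.00024352*I
(G(-9) + o) - 1632 = (2*(-9)² + (-237/113876 - I*√769/113876)) - 1632 = (2*81 + (-237/113876 - I*√769/113876)) - 1632 = (162 + (-237/113876 - I*√769/113876)) - 1632 = (18447675/113876 - I*√769/113876) - 1632 = -167397957/113876 - I*√769/113876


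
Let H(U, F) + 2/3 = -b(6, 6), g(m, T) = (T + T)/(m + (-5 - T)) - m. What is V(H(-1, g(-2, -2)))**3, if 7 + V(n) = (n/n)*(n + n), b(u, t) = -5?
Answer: 125/27 ≈ 4.6296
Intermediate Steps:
g(m, T) = -m + 2*T/(-5 + m - T) (g(m, T) = (2*T)/(-5 + m - T) - m = 2*T/(-5 + m - T) - m = -m + 2*T/(-5 + m - T))
H(U, F) = 13/3 (H(U, F) = -2/3 - 1*(-5) = -2/3 + 5 = 13/3)
V(n) = -7 + 2*n (V(n) = -7 + (n/n)*(n + n) = -7 + 1*(2*n) = -7 + 2*n)
V(H(-1, g(-2, -2)))**3 = (-7 + 2*(13/3))**3 = (-7 + 26/3)**3 = (5/3)**3 = 125/27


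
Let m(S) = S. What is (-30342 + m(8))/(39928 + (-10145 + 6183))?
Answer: -15167/17983 ≈ -0.84341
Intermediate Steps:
(-30342 + m(8))/(39928 + (-10145 + 6183)) = (-30342 + 8)/(39928 + (-10145 + 6183)) = -30334/(39928 - 3962) = -30334/35966 = -30334*1/35966 = -15167/17983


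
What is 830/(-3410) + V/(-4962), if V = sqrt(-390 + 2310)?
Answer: -83/341 - 4*sqrt(30)/2481 ≈ -0.25223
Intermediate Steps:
V = 8*sqrt(30) (V = sqrt(1920) = 8*sqrt(30) ≈ 43.818)
830/(-3410) + V/(-4962) = 830/(-3410) + (8*sqrt(30))/(-4962) = 830*(-1/3410) + (8*sqrt(30))*(-1/4962) = -83/341 - 4*sqrt(30)/2481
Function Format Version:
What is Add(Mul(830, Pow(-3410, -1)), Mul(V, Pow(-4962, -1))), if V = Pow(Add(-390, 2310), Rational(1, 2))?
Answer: Add(Rational(-83, 341), Mul(Rational(-4, 2481), Pow(30, Rational(1, 2)))) ≈ -0.25223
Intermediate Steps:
V = Mul(8, Pow(30, Rational(1, 2))) (V = Pow(1920, Rational(1, 2)) = Mul(8, Pow(30, Rational(1, 2))) ≈ 43.818)
Add(Mul(830, Pow(-3410, -1)), Mul(V, Pow(-4962, -1))) = Add(Mul(830, Pow(-3410, -1)), Mul(Mul(8, Pow(30, Rational(1, 2))), Pow(-4962, -1))) = Add(Mul(830, Rational(-1, 3410)), Mul(Mul(8, Pow(30, Rational(1, 2))), Rational(-1, 4962))) = Add(Rational(-83, 341), Mul(Rational(-4, 2481), Pow(30, Rational(1, 2))))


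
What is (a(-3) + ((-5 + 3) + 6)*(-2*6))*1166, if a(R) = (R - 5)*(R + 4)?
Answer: -65296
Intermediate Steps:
a(R) = (-5 + R)*(4 + R)
(a(-3) + ((-5 + 3) + 6)*(-2*6))*1166 = ((-20 + (-3)**2 - 1*(-3)) + ((-5 + 3) + 6)*(-2*6))*1166 = ((-20 + 9 + 3) + (-2 + 6)*(-12))*1166 = (-8 + 4*(-12))*1166 = (-8 - 48)*1166 = -56*1166 = -65296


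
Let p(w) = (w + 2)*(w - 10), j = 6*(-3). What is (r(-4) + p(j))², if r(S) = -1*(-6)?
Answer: 206116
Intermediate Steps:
j = -18
p(w) = (-10 + w)*(2 + w) (p(w) = (2 + w)*(-10 + w) = (-10 + w)*(2 + w))
r(S) = 6
(r(-4) + p(j))² = (6 + (-20 + (-18)² - 8*(-18)))² = (6 + (-20 + 324 + 144))² = (6 + 448)² = 454² = 206116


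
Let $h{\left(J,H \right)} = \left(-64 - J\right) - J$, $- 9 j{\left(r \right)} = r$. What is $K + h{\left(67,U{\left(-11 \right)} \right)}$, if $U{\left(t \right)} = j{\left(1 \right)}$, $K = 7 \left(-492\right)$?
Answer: $-3642$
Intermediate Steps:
$j{\left(r \right)} = - \frac{r}{9}$
$K = -3444$
$U{\left(t \right)} = - \frac{1}{9}$ ($U{\left(t \right)} = \left(- \frac{1}{9}\right) 1 = - \frac{1}{9}$)
$h{\left(J,H \right)} = -64 - 2 J$
$K + h{\left(67,U{\left(-11 \right)} \right)} = -3444 - 198 = -3642$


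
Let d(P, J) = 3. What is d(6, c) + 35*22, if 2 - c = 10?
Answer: 773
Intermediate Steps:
c = -8 (c = 2 - 1*10 = 2 - 10 = -8)
d(6, c) + 35*22 = 3 + 35*22 = 3 + 770 = 773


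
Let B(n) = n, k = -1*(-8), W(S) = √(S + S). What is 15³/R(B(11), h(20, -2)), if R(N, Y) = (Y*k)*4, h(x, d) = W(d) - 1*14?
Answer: -945/128 - 135*I/128 ≈ -7.3828 - 1.0547*I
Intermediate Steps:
W(S) = √2*√S (W(S) = √(2*S) = √2*√S)
k = 8
h(x, d) = -14 + √2*√d (h(x, d) = √2*√d - 1*14 = √2*√d - 14 = -14 + √2*√d)
R(N, Y) = 32*Y (R(N, Y) = (Y*8)*4 = (8*Y)*4 = 32*Y)
15³/R(B(11), h(20, -2)) = 15³/((32*(-14 + √2*√(-2)))) = 3375/((32*(-14 + √2*(I*√2)))) = 3375/((32*(-14 + 2*I))) = 3375/(-448 + 64*I) = 3375*((-448 - 64*I)/204800) = 135*(-448 - 64*I)/8192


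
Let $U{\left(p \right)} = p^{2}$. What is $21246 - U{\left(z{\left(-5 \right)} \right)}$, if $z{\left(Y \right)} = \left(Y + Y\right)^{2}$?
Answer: $11246$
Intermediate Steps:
$z{\left(Y \right)} = 4 Y^{2}$ ($z{\left(Y \right)} = \left(2 Y\right)^{2} = 4 Y^{2}$)
$21246 - U{\left(z{\left(-5 \right)} \right)} = 21246 - \left(4 \left(-5\right)^{2}\right)^{2} = 21246 - \left(4 \cdot 25\right)^{2} = 21246 - 100^{2} = 21246 - 10000 = 11246$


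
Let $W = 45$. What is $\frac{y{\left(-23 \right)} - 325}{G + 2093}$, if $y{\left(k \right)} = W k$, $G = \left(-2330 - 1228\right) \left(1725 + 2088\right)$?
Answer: $\frac{1360}{13564561} \approx 0.00010026$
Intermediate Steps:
$G = -13566654$ ($G = \left(-3558\right) 3813 = -13566654$)
$y{\left(k \right)} = 45 k$
$\frac{y{\left(-23 \right)} - 325}{G + 2093} = \frac{45 \left(-23\right) - 325}{-13566654 + 2093} = \frac{-1035 - 325}{-13564561} = \left(-1360\right) \left(- \frac{1}{13564561}\right) = \frac{1360}{13564561}$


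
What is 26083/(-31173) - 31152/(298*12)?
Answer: -44348921/4644777 ≈ -9.5481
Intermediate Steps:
26083/(-31173) - 31152/(298*12) = 26083*(-1/31173) - 31152/3576 = -26083/31173 - 31152*1/3576 = -26083/31173 - 1298/149 = -44348921/4644777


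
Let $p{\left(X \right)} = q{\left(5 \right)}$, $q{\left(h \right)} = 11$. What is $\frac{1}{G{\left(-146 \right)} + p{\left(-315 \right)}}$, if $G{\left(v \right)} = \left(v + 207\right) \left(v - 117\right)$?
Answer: $- \frac{1}{16032} \approx -6.2375 \cdot 10^{-5}$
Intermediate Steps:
$G{\left(v \right)} = \left(-117 + v\right) \left(207 + v\right)$ ($G{\left(v \right)} = \left(207 + v\right) \left(-117 + v\right) = \left(-117 + v\right) \left(207 + v\right)$)
$p{\left(X \right)} = 11$
$\frac{1}{G{\left(-146 \right)} + p{\left(-315 \right)}} = \frac{1}{\left(-24219 + \left(-146\right)^{2} + 90 \left(-146\right)\right) + 11} = \frac{1}{\left(-24219 + 21316 - 13140\right) + 11} = \frac{1}{-16043 + 11} = \frac{1}{-16032} = - \frac{1}{16032}$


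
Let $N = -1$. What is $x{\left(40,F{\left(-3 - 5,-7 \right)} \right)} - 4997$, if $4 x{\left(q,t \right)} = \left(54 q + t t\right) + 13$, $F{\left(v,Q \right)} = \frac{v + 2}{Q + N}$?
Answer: $- \frac{285031}{64} \approx -4453.6$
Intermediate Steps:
$F{\left(v,Q \right)} = \frac{2 + v}{-1 + Q}$ ($F{\left(v,Q \right)} = \frac{v + 2}{Q - 1} = \frac{2 + v}{-1 + Q}$)
$x{\left(q,t \right)} = \frac{13}{4} + \frac{t^{2}}{4} + \frac{27 q}{2}$ ($x{\left(q,t \right)} = \frac{\left(54 q + t t\right) + 13}{4} = \frac{\left(54 q + t^{2}\right) + 13}{4} = \frac{\left(t^{2} + 54 q\right) + 13}{4} = \frac{13 + t^{2} + 54 q}{4} = \frac{13}{4} + \frac{t^{2}}{4} + \frac{27 q}{2}$)
$x{\left(40,F{\left(-3 - 5,-7 \right)} \right)} - 4997 = \left(\frac{13}{4} + \frac{\left(\frac{2 - 8}{-1 - 7}\right)^{2}}{4} + \frac{27}{2} \cdot 40\right) - 4997 = \left(\frac{13}{4} + \frac{\left(\frac{2 - 8}{-8}\right)^{2}}{4} + 540\right) - 4997 = \left(\frac{13}{4} + \frac{\left(\left(- \frac{1}{8}\right) \left(-6\right)\right)^{2}}{4} + 540\right) - 4997 = \left(\frac{13}{4} + \frac{\left(\frac{3}{4}\right)^{2}}{4} + 540\right) - 4997 = \left(\frac{13}{4} + \frac{1}{4} \cdot \frac{9}{16} + 540\right) - 4997 = \left(\frac{13}{4} + \frac{9}{64} + 540\right) - 4997 = \frac{34777}{64} - 4997 = - \frac{285031}{64}$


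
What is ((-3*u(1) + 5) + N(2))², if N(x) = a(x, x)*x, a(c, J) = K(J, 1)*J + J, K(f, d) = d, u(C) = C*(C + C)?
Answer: 49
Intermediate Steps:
u(C) = 2*C² (u(C) = C*(2*C) = 2*C²)
a(c, J) = 2*J (a(c, J) = 1*J + J = J + J = 2*J)
N(x) = 2*x² (N(x) = (2*x)*x = 2*x²)
((-3*u(1) + 5) + N(2))² = ((-6*1² + 5) + 2*2²)² = ((-6 + 5) + 2*4)² = ((-3*2 + 5) + 8)² = ((-6 + 5) + 8)² = (-1 + 8)² = 7² = 49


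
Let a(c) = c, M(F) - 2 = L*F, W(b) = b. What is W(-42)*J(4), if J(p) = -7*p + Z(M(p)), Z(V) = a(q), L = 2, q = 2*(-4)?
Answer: 1512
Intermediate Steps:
q = -8
M(F) = 2 + 2*F
Z(V) = -8
J(p) = -8 - 7*p (J(p) = -7*p - 8 = -8 - 7*p)
W(-42)*J(4) = -42*(-8 - 7*4) = -42*(-8 - 28) = -42*(-36) = 1512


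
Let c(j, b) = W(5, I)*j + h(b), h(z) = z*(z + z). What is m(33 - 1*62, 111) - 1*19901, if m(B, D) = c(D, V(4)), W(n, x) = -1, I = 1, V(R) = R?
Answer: -19980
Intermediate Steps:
h(z) = 2*z**2 (h(z) = z*(2*z) = 2*z**2)
c(j, b) = -j + 2*b**2
m(B, D) = 32 - D (m(B, D) = -D + 2*4**2 = -D + 2*16 = -D + 32 = 32 - D)
m(33 - 1*62, 111) - 1*19901 = (32 - 1*111) - 1*19901 = (32 - 111) - 19901 = -79 - 19901 = -19980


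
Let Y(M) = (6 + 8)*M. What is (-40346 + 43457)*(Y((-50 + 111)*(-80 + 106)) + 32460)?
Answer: 170059704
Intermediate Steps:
Y(M) = 14*M
(-40346 + 43457)*(Y((-50 + 111)*(-80 + 106)) + 32460) = (-40346 + 43457)*(14*((-50 + 111)*(-80 + 106)) + 32460) = 3111*(14*(61*26) + 32460) = 3111*(14*1586 + 32460) = 3111*(22204 + 32460) = 3111*54664 = 170059704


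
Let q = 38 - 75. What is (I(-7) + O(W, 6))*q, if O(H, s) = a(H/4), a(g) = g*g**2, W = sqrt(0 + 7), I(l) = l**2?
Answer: -1813 - 259*sqrt(7)/64 ≈ -1823.7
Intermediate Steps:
q = -37
W = sqrt(7) ≈ 2.6458
a(g) = g**3
O(H, s) = H**3/64 (O(H, s) = (H/4)**3 = H**3/64)
(I(-7) + O(W, 6))*q = ((-7)**2 + (sqrt(7))**3/64)*(-37) = (49 + (7*sqrt(7))/64)*(-37) = (49 + 7*sqrt(7)/64)*(-37) = -1813 - 259*sqrt(7)/64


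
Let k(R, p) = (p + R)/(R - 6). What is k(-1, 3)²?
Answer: 4/49 ≈ 0.081633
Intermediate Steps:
k(R, p) = (R + p)/(-6 + R)
k(-1, 3)² = ((-1 + 3)/(-6 - 1))² = (2/(-7))² = (-⅐*2)² = (-2/7)² = 4/49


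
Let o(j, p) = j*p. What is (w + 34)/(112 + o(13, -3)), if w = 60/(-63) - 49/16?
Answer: 10075/24528 ≈ 0.41076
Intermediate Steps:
w = -1349/336 (w = 60*(-1/63) - 49*1/16 = -20/21 - 49/16 = -1349/336 ≈ -4.0149)
(w + 34)/(112 + o(13, -3)) = (-1349/336 + 34)/(112 + 13*(-3)) = 10075/(336*(112 - 39)) = (10075/336)/73 = (10075/336)*(1/73) = 10075/24528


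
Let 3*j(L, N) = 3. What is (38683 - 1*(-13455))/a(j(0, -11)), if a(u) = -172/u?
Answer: -26069/86 ≈ -303.13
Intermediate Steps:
j(L, N) = 1 (j(L, N) = (⅓)*3 = 1)
(38683 - 1*(-13455))/a(j(0, -11)) = (38683 - 1*(-13455))/((-172/1)) = (38683 + 13455)/((-172*1)) = 52138/(-172) = 52138*(-1/172) = -26069/86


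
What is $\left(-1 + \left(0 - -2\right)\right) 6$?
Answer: $6$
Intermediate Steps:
$\left(-1 + \left(0 - -2\right)\right) 6 = \left(-1 + \left(0 + 2\right)\right) 6 = \left(-1 + 2\right) 6 = 1 \cdot 6 = 6$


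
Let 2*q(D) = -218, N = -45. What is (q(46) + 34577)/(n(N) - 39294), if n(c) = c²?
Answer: -34468/37269 ≈ -0.92484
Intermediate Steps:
q(D) = -109 (q(D) = (½)*(-218) = -109)
(q(46) + 34577)/(n(N) - 39294) = (-109 + 34577)/((-45)² - 39294) = 34468/(2025 - 39294) = 34468/(-37269) = 34468*(-1/37269) = -34468/37269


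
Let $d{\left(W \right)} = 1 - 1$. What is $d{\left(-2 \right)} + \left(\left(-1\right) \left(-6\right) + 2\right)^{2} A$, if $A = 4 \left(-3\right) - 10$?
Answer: $-1408$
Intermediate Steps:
$d{\left(W \right)} = 0$
$A = -22$ ($A = -12 - 10 = -22$)
$d{\left(-2 \right)} + \left(\left(-1\right) \left(-6\right) + 2\right)^{2} A = 0 + \left(\left(-1\right) \left(-6\right) + 2\right)^{2} \left(-22\right) = 0 + \left(6 + 2\right)^{2} \left(-22\right) = 0 + 8^{2} \left(-22\right) = 0 + 64 \left(-22\right) = 0 - 1408 = -1408$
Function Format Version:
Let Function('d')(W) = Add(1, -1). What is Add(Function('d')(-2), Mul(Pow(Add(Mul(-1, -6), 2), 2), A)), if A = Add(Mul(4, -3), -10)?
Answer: -1408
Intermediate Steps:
Function('d')(W) = 0
A = -22 (A = Add(-12, -10) = -22)
Add(Function('d')(-2), Mul(Pow(Add(Mul(-1, -6), 2), 2), A)) = Add(0, Mul(Pow(Add(Mul(-1, -6), 2), 2), -22)) = Add(0, Mul(Pow(Add(6, 2), 2), -22)) = Add(0, Mul(Pow(8, 2), -22)) = Add(0, Mul(64, -22)) = Add(0, -1408) = -1408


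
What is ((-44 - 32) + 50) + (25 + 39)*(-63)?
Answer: -4058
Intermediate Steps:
((-44 - 32) + 50) + (25 + 39)*(-63) = (-76 + 50) + 64*(-63) = -26 - 4032 = -4058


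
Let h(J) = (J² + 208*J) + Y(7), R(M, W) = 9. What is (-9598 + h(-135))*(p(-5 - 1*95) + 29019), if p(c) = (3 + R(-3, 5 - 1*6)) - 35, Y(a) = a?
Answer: -563856216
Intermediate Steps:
h(J) = 7 + J² + 208*J (h(J) = (J² + 208*J) + 7 = 7 + J² + 208*J)
p(c) = -23 (p(c) = (3 + 9) - 35 = 12 - 35 = -23)
(-9598 + h(-135))*(p(-5 - 1*95) + 29019) = (-9598 + (7 + (-135)² + 208*(-135)))*(-23 + 29019) = (-9598 + (7 + 18225 - 28080))*28996 = (-9598 - 9848)*28996 = -19446*28996 = -563856216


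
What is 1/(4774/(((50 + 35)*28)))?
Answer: 170/341 ≈ 0.49853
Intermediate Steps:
1/(4774/(((50 + 35)*28))) = 1/(4774/((85*28))) = 1/(4774/2380) = 1/(4774*(1/2380)) = 1/(341/170) = 170/341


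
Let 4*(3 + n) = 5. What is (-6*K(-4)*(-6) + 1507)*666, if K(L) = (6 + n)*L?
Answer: 596070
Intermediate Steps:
n = -7/4 (n = -3 + (1/4)*5 = -3 + 5/4 = -7/4 ≈ -1.7500)
K(L) = 17*L/4 (K(L) = (6 - 7/4)*L = 17*L/4)
(-6*K(-4)*(-6) + 1507)*666 = (-51*(-4)/2*(-6) + 1507)*666 = (-6*(-17)*(-6) + 1507)*666 = (102*(-6) + 1507)*666 = (-612 + 1507)*666 = 895*666 = 596070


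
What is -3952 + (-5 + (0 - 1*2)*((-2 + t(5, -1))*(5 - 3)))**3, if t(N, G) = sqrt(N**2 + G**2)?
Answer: -181 - 1772*sqrt(26) ≈ -9216.5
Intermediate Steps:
t(N, G) = sqrt(G**2 + N**2)
-3952 + (-5 + (0 - 1*2)*((-2 + t(5, -1))*(5 - 3)))**3 = -3952 + (-5 + (0 - 1*2)*((-2 + sqrt((-1)**2 + 5**2))*(5 - 3)))**3 = -3952 + (-5 + (0 - 2)*((-2 + sqrt(1 + 25))*2))**3 = -3952 + (-5 - 2*(-2 + sqrt(26))*2)**3 = -3952 + (-5 - 2*(-4 + 2*sqrt(26)))**3 = -3952 + (-5 + (8 - 4*sqrt(26)))**3 = -3952 + (3 - 4*sqrt(26))**3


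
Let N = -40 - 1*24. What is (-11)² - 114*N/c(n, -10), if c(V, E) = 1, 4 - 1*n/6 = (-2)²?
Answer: 7417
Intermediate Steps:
n = 0 (n = 24 - 6*(-2)² = 24 - 6*4 = 24 - 24 = 0)
N = -64 (N = -40 - 24 = -64)
(-11)² - 114*N/c(n, -10) = (-11)² - (-7296)/1 = 121 - (-7296) = 121 - 114*(-64) = 121 + 7296 = 7417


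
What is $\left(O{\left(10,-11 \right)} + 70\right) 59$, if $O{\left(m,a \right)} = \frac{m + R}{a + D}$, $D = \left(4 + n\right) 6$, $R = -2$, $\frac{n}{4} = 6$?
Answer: $\frac{648882}{157} \approx 4133.0$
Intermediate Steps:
$n = 24$ ($n = 4 \cdot 6 = 24$)
$D = 168$ ($D = \left(4 + 24\right) 6 = 28 \cdot 6 = 168$)
$O{\left(m,a \right)} = \frac{-2 + m}{168 + a}$ ($O{\left(m,a \right)} = \frac{m - 2}{a + 168} = \frac{-2 + m}{168 + a}$)
$\left(O{\left(10,-11 \right)} + 70\right) 59 = \left(\frac{-2 + 10}{168 - 11} + 70\right) 59 = \left(\frac{1}{157} \cdot 8 + 70\right) 59 = \left(\frac{8}{157} + 70\right) 59 = \frac{10998}{157} \cdot 59 = \frac{648882}{157}$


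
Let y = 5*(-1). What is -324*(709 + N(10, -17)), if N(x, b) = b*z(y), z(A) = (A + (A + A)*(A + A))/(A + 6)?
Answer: 293544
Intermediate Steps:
y = -5
z(A) = (A + 4*A²)/(6 + A) (z(A) = (A + (2*A)*(2*A))/(6 + A) = (A + 4*A²)/(6 + A))
N(x, b) = 95*b (N(x, b) = b*(-5*(1 + 4*(-5))/(6 - 5)) = b*(-5*(1 - 20)/1) = b*(-5*1*(-19)) = b*95 = 95*b)
-324*(709 + N(10, -17)) = -324*(709 + 95*(-17)) = -324*(709 - 1615) = -324*(-906) = 293544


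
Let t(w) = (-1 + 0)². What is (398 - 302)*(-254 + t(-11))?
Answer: -24288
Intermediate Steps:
t(w) = 1 (t(w) = (-1)² = 1)
(398 - 302)*(-254 + t(-11)) = (398 - 302)*(-254 + 1) = 96*(-253) = -24288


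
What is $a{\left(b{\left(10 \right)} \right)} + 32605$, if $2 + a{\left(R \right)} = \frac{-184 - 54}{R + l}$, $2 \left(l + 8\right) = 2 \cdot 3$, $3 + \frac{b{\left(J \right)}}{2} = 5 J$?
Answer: $\frac{2901429}{89} \approx 32600.0$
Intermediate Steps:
$b{\left(J \right)} = -6 + 10 J$ ($b{\left(J \right)} = -6 + 2 \cdot 5 J = -6 + 10 J$)
$l = -5$ ($l = -8 + \frac{2 \cdot 3}{2} = -8 + \frac{1}{2} \cdot 6 = -8 + 3 = -5$)
$a{\left(R \right)} = -2 - \frac{238}{-5 + R}$ ($a{\left(R \right)} = -2 + \frac{-184 - 54}{R - 5} = -2 - \frac{238}{-5 + R}$)
$a{\left(b{\left(10 \right)} \right)} + 32605 = \frac{2 \left(-114 - \left(-6 + 10 \cdot 10\right)\right)}{-5 + \left(-6 + 10 \cdot 10\right)} + 32605 = \frac{2 \left(-114 - \left(-6 + 100\right)\right)}{-5 + \left(-6 + 100\right)} + 32605 = \frac{2 \left(-114 - 94\right)}{-5 + 94} + 32605 = \frac{2 \left(-114 - 94\right)}{89} + 32605 = 2 \cdot \frac{1}{89} \left(-208\right) + 32605 = - \frac{416}{89} + 32605 = \frac{2901429}{89}$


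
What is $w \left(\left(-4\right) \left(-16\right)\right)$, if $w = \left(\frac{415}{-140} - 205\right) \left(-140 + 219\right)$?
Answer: $- \frac{7360272}{7} \approx -1.0515 \cdot 10^{6}$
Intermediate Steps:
$w = - \frac{460017}{28}$ ($w = \left(415 \left(- \frac{1}{140}\right) - 205\right) 79 = \left(- \frac{83}{28} - 205\right) 79 = \left(- \frac{5823}{28}\right) 79 = - \frac{460017}{28} \approx -16429.0$)
$w \left(\left(-4\right) \left(-16\right)\right) = - \frac{460017 \left(\left(-4\right) \left(-16\right)\right)}{28} = \left(- \frac{460017}{28}\right) 64 = - \frac{7360272}{7}$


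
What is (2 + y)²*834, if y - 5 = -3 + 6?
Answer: 83400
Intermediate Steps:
y = 8 (y = 5 + (-3 + 6) = 5 + 3 = 8)
(2 + y)²*834 = (2 + 8)²*834 = 10²*834 = 100*834 = 83400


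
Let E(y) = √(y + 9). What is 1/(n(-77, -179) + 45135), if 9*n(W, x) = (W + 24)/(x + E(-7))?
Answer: 58566293424/2643391580574497 - 477*√2/5286783161148994 ≈ 2.2156e-5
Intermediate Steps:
E(y) = √(9 + y)
n(W, x) = (24 + W)/(9*(x + √2)) (n(W, x) = ((W + 24)/(x + √(9 - 7)))/9 = ((24 + W)/(x + √2))/9 = (24 + W)/(9*(x + √2)))
1/(n(-77, -179) + 45135) = 1/((24 - 77)/(9*(-179 + √2)) + 45135) = 1/((⅑)*(-53)/(-179 + √2) + 45135) = 1/(-53/(9*(-179 + √2)) + 45135) = 1/(45135 - 53/(9*(-179 + √2)))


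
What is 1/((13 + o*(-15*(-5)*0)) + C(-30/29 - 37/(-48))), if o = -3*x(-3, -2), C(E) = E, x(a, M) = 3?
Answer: 1392/17729 ≈ 0.078515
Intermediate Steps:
o = -9 (o = -3*3 = -9)
1/((13 + o*(-15*(-5)*0)) + C(-30/29 - 37/(-48))) = 1/((13 - 9*(-15*(-5))*0) + (-30/29 - 37/(-48))) = 1/((13 - 9*(-3*(-25))*0) + (-30*1/29 - 37*(-1/48))) = 1/((13 - 675*0) + (-30/29 + 37/48)) = 1/((13 - 9*0) - 367/1392) = 1/((13 + 0) - 367/1392) = 1/(13 - 367/1392) = 1/(17729/1392) = 1392/17729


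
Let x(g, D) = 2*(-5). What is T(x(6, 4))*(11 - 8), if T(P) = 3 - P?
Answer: 39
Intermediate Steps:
x(g, D) = -10
T(x(6, 4))*(11 - 8) = (3 - 1*(-10))*(11 - 8) = (3 + 10)*3 = 13*3 = 39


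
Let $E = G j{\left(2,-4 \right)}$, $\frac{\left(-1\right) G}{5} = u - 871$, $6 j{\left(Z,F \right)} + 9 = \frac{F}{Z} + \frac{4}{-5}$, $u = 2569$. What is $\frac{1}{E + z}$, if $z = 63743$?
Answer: $\frac{1}{80440} \approx 1.2432 \cdot 10^{-5}$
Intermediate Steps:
$j{\left(Z,F \right)} = - \frac{49}{30} + \frac{F}{6 Z}$ ($j{\left(Z,F \right)} = - \frac{3}{2} + \frac{\frac{F}{Z} + \frac{4}{-5}}{6} = - \frac{3}{2} + \frac{\frac{F}{Z} + 4 \left(- \frac{1}{5}\right)}{6} = - \frac{3}{2} + \frac{\frac{F}{Z} - \frac{4}{5}}{6} = - \frac{3}{2} + \frac{- \frac{4}{5} + \frac{F}{Z}}{6} = - \frac{3}{2} + \left(- \frac{2}{15} + \frac{F}{6 Z}\right) = - \frac{49}{30} + \frac{F}{6 Z}$)
$G = -8490$ ($G = - 5 \left(2569 - 871\right) = \left(-5\right) 1698 = -8490$)
$E = 16697$ ($E = - 8490 \left(- \frac{49}{30} + \frac{1}{6} \left(-4\right) \frac{1}{2}\right) = - 8490 \left(- \frac{49}{30} - \frac{1}{3}\right) = \left(-8490\right) \left(- \frac{59}{30}\right) = 16697$)
$\frac{1}{E + z} = \frac{1}{16697 + 63743} = \frac{1}{80440}$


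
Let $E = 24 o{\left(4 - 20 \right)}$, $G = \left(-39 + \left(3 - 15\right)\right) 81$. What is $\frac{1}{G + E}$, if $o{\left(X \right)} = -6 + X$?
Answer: $- \frac{1}{4659} \approx -0.00021464$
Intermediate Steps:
$G = -4131$ ($G = \left(-39 + \left(3 - 15\right)\right) 81 = \left(-39 - 12\right) 81 = \left(-51\right) 81 = -4131$)
$E = -528$ ($E = 24 \left(-6 + \left(4 - 20\right)\right) = 24 \left(-6 - 16\right) = 24 \left(-22\right) = -528$)
$\frac{1}{G + E} = \frac{1}{-4131 - 528} = \frac{1}{-4659} = - \frac{1}{4659}$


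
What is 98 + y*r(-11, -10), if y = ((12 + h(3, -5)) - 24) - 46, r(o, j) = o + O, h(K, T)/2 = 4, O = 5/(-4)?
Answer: 1421/2 ≈ 710.50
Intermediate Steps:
O = -5/4 (O = 5*(-1/4) = -5/4 ≈ -1.2500)
h(K, T) = 8 (h(K, T) = 2*4 = 8)
r(o, j) = -5/4 + o (r(o, j) = o - 5/4 = -5/4 + o)
y = -50 (y = ((12 + 8) - 24) - 46 = (20 - 24) - 46 = -4 - 46 = -50)
98 + y*r(-11, -10) = 98 - 50*(-5/4 - 11) = 98 - 50*(-49/4) = 98 + 1225/2 = 1421/2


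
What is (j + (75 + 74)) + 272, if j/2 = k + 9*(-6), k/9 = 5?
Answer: 403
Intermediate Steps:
k = 45 (k = 9*5 = 45)
j = -18 (j = 2*(45 + 9*(-6)) = 2*(45 - 54) = 2*(-9) = -18)
(j + (75 + 74)) + 272 = (-18 + (75 + 74)) + 272 = (-18 + 149) + 272 = 131 + 272 = 403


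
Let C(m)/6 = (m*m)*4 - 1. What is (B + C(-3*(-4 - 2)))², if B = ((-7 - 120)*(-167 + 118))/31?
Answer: 61054950649/961 ≈ 6.3533e+7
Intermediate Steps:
C(m) = -6 + 24*m² (C(m) = 6*((m*m)*4 - 1) = 6*(m²*4 - 1) = 6*(4*m² - 1) = 6*(-1 + 4*m²) = -6 + 24*m²)
B = 6223/31 (B = -127*(-49)*(1/31) = 6223*(1/31) = 6223/31 ≈ 200.74)
(B + C(-3*(-4 - 2)))² = (6223/31 + (-6 + 24*(-3*(-4 - 2))²))² = (6223/31 + (-6 + 24*(-3*(-6))²))² = (6223/31 + (-6 + 24*18²))² = (6223/31 + (-6 + 24*324))² = (6223/31 + (-6 + 7776))² = (6223/31 + 7770)² = (247093/31)² = 61054950649/961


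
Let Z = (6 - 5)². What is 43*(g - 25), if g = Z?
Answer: -1032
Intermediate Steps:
Z = 1 (Z = 1² = 1)
g = 1
43*(g - 25) = 43*(1 - 25) = 43*(-24) = -1032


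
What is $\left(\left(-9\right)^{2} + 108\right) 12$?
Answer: $2268$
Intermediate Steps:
$\left(\left(-9\right)^{2} + 108\right) 12 = \left(81 + 108\right) 12 = 189 \cdot 12 = 2268$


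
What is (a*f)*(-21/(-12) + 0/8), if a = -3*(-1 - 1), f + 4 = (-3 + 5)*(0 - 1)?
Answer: -63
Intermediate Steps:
f = -6 (f = -4 + (-3 + 5)*(0 - 1) = -4 + 2*(-1) = -4 - 2 = -6)
a = 6 (a = -3*(-2) = 6)
(a*f)*(-21/(-12) + 0/8) = (6*(-6))*(-21/(-12) + 0/8) = -36*(-21*(-1/12) + 0*(1/8)) = -36*(7/4 + 0) = -36*7/4 = -63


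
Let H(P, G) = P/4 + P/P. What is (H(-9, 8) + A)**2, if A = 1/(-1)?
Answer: 81/16 ≈ 5.0625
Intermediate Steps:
H(P, G) = 1 + P/4 (H(P, G) = P*(1/4) + 1 = P/4 + 1 = 1 + P/4)
A = -1
(H(-9, 8) + A)**2 = ((1 + (1/4)*(-9)) - 1)**2 = ((1 - 9/4) - 1)**2 = (-5/4 - 1)**2 = (-9/4)**2 = 81/16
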